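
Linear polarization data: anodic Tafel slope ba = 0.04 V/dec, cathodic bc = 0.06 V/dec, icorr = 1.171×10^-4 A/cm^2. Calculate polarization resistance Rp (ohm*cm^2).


Apply the Stern-Geary equation: Rp = ba*bc / (2.303*icorr*(ba+bc))
ba*bc = 0.04*0.06 = 0.0024
ba+bc = 0.1; 2.303*icorr*(ba+bc) = 2.303*1.171×10^-4*0.1 = 2.696813×10^-5
Rp = 0.0024 / 2.696813×10^-5 = 88.99 ohm*cm^2

88.99 ohm*cm^2


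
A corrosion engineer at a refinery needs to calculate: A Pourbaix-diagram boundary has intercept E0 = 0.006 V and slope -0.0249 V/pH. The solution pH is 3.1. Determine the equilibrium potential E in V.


Apply the Pourbaix line equation: E = E0 + slope*pH
E = 0.006 + (-0.0249)*3.1 = 0.006 + (-0.07719) = -0.07119 V
Rounded to 3 decimal places: E = -0.071 V

-0.071 V


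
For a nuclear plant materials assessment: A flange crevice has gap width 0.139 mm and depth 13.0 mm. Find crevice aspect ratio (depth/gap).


Aspect ratio = depth / gap
Ratio = 13.0 / 0.139 = 93.5

93.5


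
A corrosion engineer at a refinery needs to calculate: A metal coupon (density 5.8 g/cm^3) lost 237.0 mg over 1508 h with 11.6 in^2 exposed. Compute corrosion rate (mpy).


Apply the mpy weight-loss relation: CR = 534 * W / (D * A * T)
Numerator: 534 * 237.0 = 126558.0
Denominator: 5.8 * 11.6 * 1508 = 101458.24
CR = 126558.0 / 101458.24 = 1.247 mpy

1.247 mpy


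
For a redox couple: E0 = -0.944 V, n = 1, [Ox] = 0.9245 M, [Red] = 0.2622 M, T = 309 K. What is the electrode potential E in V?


Apply the Nernst equation: E = E0 + (RT/nF)*ln([Ox]/[Red])
Step 1: RT/nF = 8.314*309/(1*96485) = 0.02662617 V
Step 2: [Ox]/[Red] = 0.9245/0.2622 = 3.525934
Step 3: ln(3.525934) = 1.260145
Step 4: correction = 0.02662617 * 1.260145 = 0.034 V
E = -0.944 + 0.034 = -0.91 V

-0.91 V


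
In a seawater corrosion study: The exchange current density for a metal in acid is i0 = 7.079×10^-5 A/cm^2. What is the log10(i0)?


i0 = 7.079×10^-5 A/cm^2
log10(i0) = -4.15

-4.15


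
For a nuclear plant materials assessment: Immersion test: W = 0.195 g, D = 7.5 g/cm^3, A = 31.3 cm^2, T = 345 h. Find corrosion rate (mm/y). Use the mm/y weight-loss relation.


Apply the mm/y weight-loss relation: CR = 87600 * W / (D * A * T)
Numerator: 87600 * 0.195 = 17082.0
Denominator: 7.5 * 31.3 * 345 = 80988.75
CR = 17082.0 / 80988.75 = 0.210918 mm/y

0.210918 mm/y


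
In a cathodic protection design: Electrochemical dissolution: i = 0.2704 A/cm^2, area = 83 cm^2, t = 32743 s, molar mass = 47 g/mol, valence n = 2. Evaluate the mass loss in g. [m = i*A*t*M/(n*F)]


Apply Faraday's law: m = i*A*t*M / (n*F)
Total charge passed Q = i*A*t = 0.2704*83*32743 = 734857.6976 C
m = Q*M/(n*F) = 734857.6976*47/(2*96485) = 178.9828 g

178.9828 g


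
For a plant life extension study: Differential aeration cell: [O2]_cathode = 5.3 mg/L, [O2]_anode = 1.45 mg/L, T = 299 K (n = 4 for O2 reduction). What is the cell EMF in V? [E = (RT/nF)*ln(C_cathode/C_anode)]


Apply the Nernst concentration-cell relation: E = (RT/nF)*ln(C_cathode/C_anode)
RT/nF = 8.314*299/(4*96485) = 0.00644112 V
ln(5.3/1.45) = 1.29614
E = 0.00644112 * 1.29614 = 0.00835 V

0.00835 V


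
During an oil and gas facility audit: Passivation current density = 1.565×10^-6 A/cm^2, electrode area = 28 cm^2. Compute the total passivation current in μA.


I = i_pass * A, then convert A → μA (×10^6)
I = 1.565×10^-6 * 28 * 10^6 = 43.82 μA

43.82 μA


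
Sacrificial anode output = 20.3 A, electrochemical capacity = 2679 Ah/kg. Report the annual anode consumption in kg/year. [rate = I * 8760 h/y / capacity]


Annual consumption = current * hours per year / capacity
Rate = 20.3 * 8760 / 2679 = 66.4 kg/year

66.4 kg/year


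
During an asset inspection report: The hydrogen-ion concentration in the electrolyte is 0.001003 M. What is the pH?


pH = −log10[H+]
pH = −log10(0.001003) = 3.0

3.0


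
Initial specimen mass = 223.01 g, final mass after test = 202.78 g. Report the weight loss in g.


Weight loss = initial − final
WL = 223.01 − 202.78 = 20.23 g

20.23 g


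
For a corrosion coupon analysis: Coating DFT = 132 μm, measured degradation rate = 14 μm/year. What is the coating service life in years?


Service life = thickness / degradation rate
Life = 132 / 14 = 9.4 years

9.4 years


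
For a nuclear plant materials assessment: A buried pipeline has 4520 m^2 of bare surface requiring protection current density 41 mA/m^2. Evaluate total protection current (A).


I = area * current density, then convert mA → A (÷1000)
I = 4520 * 41 / 1000 = 185.32 A

185.32 A


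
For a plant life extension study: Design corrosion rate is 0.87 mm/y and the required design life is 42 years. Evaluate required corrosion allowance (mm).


Corrosion allowance = CR × design life
CA = 0.87 * 42 = 36.54 mm

36.54 mm


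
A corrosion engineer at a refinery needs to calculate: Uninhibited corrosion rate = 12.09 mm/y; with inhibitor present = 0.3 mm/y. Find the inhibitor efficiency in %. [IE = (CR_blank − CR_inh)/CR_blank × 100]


Apply the inhibitor-efficiency definition: IE = (CR_blank − CR_inh)/CR_blank × 100
IE = (12.09 − 0.3) / 12.09 × 100
IE = 11.79 / 12.09 × 100 = 97.5 %

97.5 %


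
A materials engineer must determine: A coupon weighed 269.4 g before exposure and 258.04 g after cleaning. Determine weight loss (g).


Weight loss = initial − final
WL = 269.4 − 258.04 = 11.36 g

11.36 g


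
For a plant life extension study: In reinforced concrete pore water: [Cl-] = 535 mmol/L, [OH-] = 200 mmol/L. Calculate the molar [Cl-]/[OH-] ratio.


Threshold parameter = [Cl-] / [OH-] (molar basis; both in mmol/L, so units cancel)
Ratio = 535 / 200 = 2.68

2.68


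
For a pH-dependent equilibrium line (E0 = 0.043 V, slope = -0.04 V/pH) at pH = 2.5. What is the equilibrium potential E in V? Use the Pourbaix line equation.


Apply the Pourbaix line equation: E = E0 + slope*pH
E = 0.043 + (-0.04)*2.5 = 0.043 + (-0.1) = -0.057 V
Rounded to 4 decimal places: E = -0.0570 V

-0.0570 V


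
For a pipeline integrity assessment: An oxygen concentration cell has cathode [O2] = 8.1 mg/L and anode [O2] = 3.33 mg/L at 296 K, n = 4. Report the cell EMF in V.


Apply the Nernst concentration-cell relation: E = (RT/nF)*ln(C_cathode/C_anode)
RT/nF = 8.314*296/(4*96485) = 0.00637649 V
ln(8.1/3.33) = 0.88889
E = 0.00637649 * 0.88889 = 0.00567 V

0.00567 V


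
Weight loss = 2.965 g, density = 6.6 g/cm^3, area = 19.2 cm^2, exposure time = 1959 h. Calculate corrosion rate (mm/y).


Apply the mm/y weight-loss relation: CR = 87600 * W / (D * A * T)
Numerator: 87600 * 2.965 = 259734.0
Denominator: 6.6 * 19.2 * 1959 = 248244.48
CR = 259734.0 / 248244.48 = 1.04628 mm/y

1.04628 mm/y


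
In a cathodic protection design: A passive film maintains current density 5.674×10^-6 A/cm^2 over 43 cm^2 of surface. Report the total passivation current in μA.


I = i_pass * A, then convert A → μA (×10^6)
I = 5.674×10^-6 * 43 * 10^6 = 243.98 μA

243.98 μA


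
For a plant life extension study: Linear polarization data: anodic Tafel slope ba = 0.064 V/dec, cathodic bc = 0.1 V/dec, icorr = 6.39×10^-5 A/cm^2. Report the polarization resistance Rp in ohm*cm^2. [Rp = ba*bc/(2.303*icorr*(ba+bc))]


Apply the Stern-Geary equation: Rp = ba*bc / (2.303*icorr*(ba+bc))
ba*bc = 0.064*0.1 = 0.0064
ba+bc = 0.164; 2.303*icorr*(ba+bc) = 2.303*6.39×10^-5*0.164 = 2.4134519×10^-5
Rp = 0.0064 / 2.4134519×10^-5 = 265.18 ohm*cm^2

265.18 ohm*cm^2


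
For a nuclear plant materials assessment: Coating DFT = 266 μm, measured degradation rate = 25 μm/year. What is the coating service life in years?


Service life = thickness / degradation rate
Life = 266 / 25 = 10.6 years

10.6 years


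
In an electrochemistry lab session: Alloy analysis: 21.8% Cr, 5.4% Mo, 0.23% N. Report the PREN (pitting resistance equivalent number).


Apply the PREN formula: PREN = Cr + 3.3*Mo + 16*N
PREN = 21.8 + 3.3*5.4 + 16*0.23
PREN = 21.8 + 17.82 + 3.68 = 43.3

43.3


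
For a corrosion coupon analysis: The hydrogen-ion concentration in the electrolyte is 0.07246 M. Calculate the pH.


pH = −log10[H+]
pH = −log10(0.07246) = 1.14

1.14


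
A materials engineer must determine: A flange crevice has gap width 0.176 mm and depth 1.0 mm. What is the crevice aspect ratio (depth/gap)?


Aspect ratio = depth / gap
Ratio = 1.0 / 0.176 = 5.7

5.7


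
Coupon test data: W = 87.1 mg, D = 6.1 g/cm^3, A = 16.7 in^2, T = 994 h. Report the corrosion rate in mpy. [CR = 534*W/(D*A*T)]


Apply the mpy weight-loss relation: CR = 534 * W / (D * A * T)
Numerator: 534 * 87.1 = 46511.4
Denominator: 6.1 * 16.7 * 994 = 101258.78
CR = 46511.4 / 101258.78 = 0.4593 mpy

0.4593 mpy


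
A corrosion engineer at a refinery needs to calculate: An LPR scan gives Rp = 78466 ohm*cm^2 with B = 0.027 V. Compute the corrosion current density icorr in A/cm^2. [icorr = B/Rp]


Apply the Stern-Geary relation: icorr = B / Rp
icorr = 0.027 / 78466 = 3.441×10^-7 A/cm^2

3.441×10^-7 A/cm^2


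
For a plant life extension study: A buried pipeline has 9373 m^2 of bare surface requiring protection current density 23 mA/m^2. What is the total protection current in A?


I = area * current density, then convert mA → A (÷1000)
I = 9373 * 23 / 1000 = 215.58 A

215.58 A


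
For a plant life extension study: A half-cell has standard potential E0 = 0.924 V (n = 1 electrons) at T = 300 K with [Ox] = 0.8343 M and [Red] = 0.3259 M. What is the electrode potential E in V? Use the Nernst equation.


Apply the Nernst equation: E = E0 + (RT/nF)*ln([Ox]/[Red])
Step 1: RT/nF = 8.314*300/(1*96485) = 0.02585065 V
Step 2: [Ox]/[Red] = 0.8343/0.3259 = 2.559988
Step 3: ln(2.559988) = 0.940003
Step 4: correction = 0.02585065 * 0.940003 = 0.024 V
E = 0.924 + 0.024 = 0.948 V

0.948 V


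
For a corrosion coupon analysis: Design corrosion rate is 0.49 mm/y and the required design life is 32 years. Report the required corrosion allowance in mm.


Corrosion allowance = CR × design life
CA = 0.49 * 32 = 15.68 mm

15.68 mm


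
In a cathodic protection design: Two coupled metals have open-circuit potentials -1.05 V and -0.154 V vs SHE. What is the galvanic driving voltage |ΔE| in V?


Driving voltage is the absolute potential difference.
|ΔE| = |-1.05 − (-0.154)| = 0.896 V

0.896 V


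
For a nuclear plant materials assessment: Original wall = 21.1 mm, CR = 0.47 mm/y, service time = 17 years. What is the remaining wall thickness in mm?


Remaining wall = original − CR × time
t = 21.1 − 0.47*17 = 21.1 − 7.99 = 13.11 mm

13.11 mm


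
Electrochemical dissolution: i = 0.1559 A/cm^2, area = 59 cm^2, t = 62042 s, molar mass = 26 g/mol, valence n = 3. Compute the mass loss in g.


Apply Faraday's law: m = i*A*t*M / (n*F)
Total charge passed Q = i*A*t = 0.1559*59*62042 = 570668.5202 C
m = Q*M/(n*F) = 570668.5202*26/(3*96485) = 51.25972 g

51.25972 g


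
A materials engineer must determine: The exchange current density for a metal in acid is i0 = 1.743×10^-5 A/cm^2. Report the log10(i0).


i0 = 1.743×10^-5 A/cm^2
log10(i0) = -4.759

-4.759


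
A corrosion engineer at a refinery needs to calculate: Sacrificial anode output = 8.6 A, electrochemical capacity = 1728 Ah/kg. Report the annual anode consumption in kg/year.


Annual consumption = current * hours per year / capacity
Rate = 8.6 * 8760 / 1728 = 43.6 kg/year

43.6 kg/year


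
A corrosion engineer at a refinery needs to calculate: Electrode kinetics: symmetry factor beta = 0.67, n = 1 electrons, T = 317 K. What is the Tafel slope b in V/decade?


Apply the Tafel slope relation: b = 2.303*R*T/(beta*n*F)
Numerator: 2.303 * 8.314 * 317 = 6069.64
Denominator: 0.67 * 1 * 96485 = 64644.95
b = 6069.64 / 64644.95 = 0.0939 V/decade

0.0939 V/decade


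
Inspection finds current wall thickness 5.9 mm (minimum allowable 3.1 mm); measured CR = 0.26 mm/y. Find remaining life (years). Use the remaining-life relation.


Apply the remaining-life relation: RL = (t_current − t_min) / CR
RL = (5.9 − 3.1) / 0.26 = 2.8 / 0.26 = 10.8 years

10.8 years


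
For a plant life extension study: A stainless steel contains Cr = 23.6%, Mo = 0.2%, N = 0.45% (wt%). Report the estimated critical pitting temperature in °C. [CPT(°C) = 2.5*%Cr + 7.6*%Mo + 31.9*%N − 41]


Apply the ASTM G48 empirical CPT estimate: CPT(°C) = 2.5*%Cr + 7.6*%Mo + 31.9*%N − 41
2.5*23.6 = 59; 7.6*0.2 = 1.52; 31.9*0.45 = 14.355
CPT = 59 + 1.52 + 14.355 − 41 = 33.875 °C
Rounded to 0.1 °C: CPT ≈ 33.9 °C

33.9 °C


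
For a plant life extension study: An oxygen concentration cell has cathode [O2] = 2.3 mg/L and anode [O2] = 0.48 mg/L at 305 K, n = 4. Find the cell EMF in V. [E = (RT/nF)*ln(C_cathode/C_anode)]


Apply the Nernst concentration-cell relation: E = (RT/nF)*ln(C_cathode/C_anode)
RT/nF = 8.314*305/(4*96485) = 0.00657037 V
ln(2.3/0.48) = 1.56688
E = 0.00657037 * 1.56688 = 0.01029 V

0.01029 V


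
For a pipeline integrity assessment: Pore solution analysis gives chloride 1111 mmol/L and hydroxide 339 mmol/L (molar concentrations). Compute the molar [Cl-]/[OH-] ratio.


Threshold parameter = [Cl-] / [OH-] (molar basis; both in mmol/L, so units cancel)
Ratio = 1111 / 339 = 3.28

3.28


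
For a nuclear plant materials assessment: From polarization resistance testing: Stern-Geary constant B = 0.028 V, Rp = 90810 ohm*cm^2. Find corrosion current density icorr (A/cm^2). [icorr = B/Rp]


Apply the Stern-Geary relation: icorr = B / Rp
icorr = 0.028 / 90810 = 3.083×10^-7 A/cm^2

3.083×10^-7 A/cm^2


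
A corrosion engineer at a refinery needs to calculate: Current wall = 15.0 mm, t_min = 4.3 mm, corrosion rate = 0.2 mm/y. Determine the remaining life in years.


Apply the remaining-life relation: RL = (t_current − t_min) / CR
RL = (15.0 − 4.3) / 0.2 = 10.7 / 0.2 = 53.5 years

53.5 years


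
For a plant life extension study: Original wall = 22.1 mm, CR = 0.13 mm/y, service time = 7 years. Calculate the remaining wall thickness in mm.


Remaining wall = original − CR × time
t = 22.1 − 0.13*7 = 22.1 − 0.91 = 21.19 mm

21.19 mm


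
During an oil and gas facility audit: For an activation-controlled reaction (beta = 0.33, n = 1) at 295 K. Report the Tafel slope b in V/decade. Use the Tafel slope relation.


Apply the Tafel slope relation: b = 2.303*R*T/(beta*n*F)
Numerator: 2.303 * 8.314 * 295 = 5648.41
Denominator: 0.33 * 1 * 96485 = 31840.05
b = 5648.41 / 31840.05 = 0.177 V/decade

0.177 V/decade


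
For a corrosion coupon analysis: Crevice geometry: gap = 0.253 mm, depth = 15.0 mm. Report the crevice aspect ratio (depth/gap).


Aspect ratio = depth / gap
Ratio = 15.0 / 0.253 = 59.3

59.3


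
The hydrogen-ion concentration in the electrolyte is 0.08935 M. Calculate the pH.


pH = −log10[H+]
pH = −log10(0.08935) = 1.05

1.05


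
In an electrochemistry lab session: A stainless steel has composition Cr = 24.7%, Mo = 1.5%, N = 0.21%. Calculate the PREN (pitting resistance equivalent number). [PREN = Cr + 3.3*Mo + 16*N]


Apply the PREN formula: PREN = Cr + 3.3*Mo + 16*N
PREN = 24.7 + 3.3*1.5 + 16*0.21
PREN = 24.7 + 4.95 + 3.36 = 33.01

33.01


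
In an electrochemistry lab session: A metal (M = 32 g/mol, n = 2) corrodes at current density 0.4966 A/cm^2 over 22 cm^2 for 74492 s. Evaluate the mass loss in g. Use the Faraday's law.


Apply Faraday's law: m = i*A*t*M / (n*F)
Total charge passed Q = i*A*t = 0.4966*22*74492 = 813839.9984 C
m = Q*M/(n*F) = 813839.9984*32/(2*96485) = 134.958 g

134.958 g


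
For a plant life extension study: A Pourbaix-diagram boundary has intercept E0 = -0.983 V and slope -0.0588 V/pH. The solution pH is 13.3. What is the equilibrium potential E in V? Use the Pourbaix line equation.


Apply the Pourbaix line equation: E = E0 + slope*pH
E = -0.983 + (-0.0588)*13.3 = -0.983 + (-0.78204) = -1.76504 V
Rounded to 3 decimal places: E = -1.765 V

-1.765 V


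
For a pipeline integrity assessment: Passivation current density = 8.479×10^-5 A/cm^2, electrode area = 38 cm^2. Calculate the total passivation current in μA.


I = i_pass * A, then convert A → μA (×10^6)
I = 8.479×10^-5 * 38 * 10^6 = 3222.02 μA

3222.02 μA


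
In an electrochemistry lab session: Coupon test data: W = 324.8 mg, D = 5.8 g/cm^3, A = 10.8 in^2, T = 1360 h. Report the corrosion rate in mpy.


Apply the mpy weight-loss relation: CR = 534 * W / (D * A * T)
Numerator: 534 * 324.8 = 173443.2
Denominator: 5.8 * 10.8 * 1360 = 85190.4
CR = 173443.2 / 85190.4 = 2.0359 mpy

2.0359 mpy


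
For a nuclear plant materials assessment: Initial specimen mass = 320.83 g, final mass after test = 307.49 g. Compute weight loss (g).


Weight loss = initial − final
WL = 320.83 − 307.49 = 13.34 g

13.34 g


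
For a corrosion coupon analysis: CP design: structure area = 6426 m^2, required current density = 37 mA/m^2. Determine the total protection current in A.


I = area * current density, then convert mA → A (÷1000)
I = 6426 * 37 / 1000 = 237.76 A

237.76 A


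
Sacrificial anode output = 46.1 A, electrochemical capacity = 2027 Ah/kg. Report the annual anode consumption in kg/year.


Annual consumption = current * hours per year / capacity
Rate = 46.1 * 8760 / 2027 = 199.2 kg/year

199.2 kg/year


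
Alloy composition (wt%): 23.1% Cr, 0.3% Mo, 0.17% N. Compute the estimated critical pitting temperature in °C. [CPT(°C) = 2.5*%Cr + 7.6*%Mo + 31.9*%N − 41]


Apply the ASTM G48 empirical CPT estimate: CPT(°C) = 2.5*%Cr + 7.6*%Mo + 31.9*%N − 41
2.5*23.1 = 57.75; 7.6*0.3 = 2.28; 31.9*0.17 = 5.423
CPT = 57.75 + 2.28 + 5.423 − 41 = 24.453 °C
Rounded to 0.1 °C: CPT ≈ 24.5 °C

24.5 °C


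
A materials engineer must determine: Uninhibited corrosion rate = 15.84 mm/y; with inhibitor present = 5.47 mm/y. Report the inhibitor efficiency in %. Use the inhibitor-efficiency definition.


Apply the inhibitor-efficiency definition: IE = (CR_blank − CR_inh)/CR_blank × 100
IE = (15.84 − 5.47) / 15.84 × 100
IE = 10.37 / 15.84 × 100 = 65.5 %

65.5 %


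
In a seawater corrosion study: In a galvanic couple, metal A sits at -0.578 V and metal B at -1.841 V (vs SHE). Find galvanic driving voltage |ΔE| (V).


Driving voltage is the absolute potential difference.
|ΔE| = |-0.578 − (-1.841)| = 1.263 V

1.263 V


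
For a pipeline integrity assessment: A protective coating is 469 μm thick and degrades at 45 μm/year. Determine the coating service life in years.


Service life = thickness / degradation rate
Life = 469 / 45 = 10.4 years

10.4 years


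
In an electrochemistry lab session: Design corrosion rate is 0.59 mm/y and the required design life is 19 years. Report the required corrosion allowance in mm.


Corrosion allowance = CR × design life
CA = 0.59 * 19 = 11.21 mm

11.21 mm


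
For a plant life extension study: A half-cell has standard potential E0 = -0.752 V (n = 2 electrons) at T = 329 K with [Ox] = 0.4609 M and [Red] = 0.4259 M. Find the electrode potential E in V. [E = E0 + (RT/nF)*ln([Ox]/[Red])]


Apply the Nernst equation: E = E0 + (RT/nF)*ln([Ox]/[Red])
Step 1: RT/nF = 8.314*329/(2*96485) = 0.01417477 V
Step 2: [Ox]/[Red] = 0.4609/0.4259 = 1.082179
Step 3: ln(1.082179) = 0.078977
Step 4: correction = 0.01417477 * 0.078977 = 0.001 V
E = -0.752 + 0.001 = -0.751 V

-0.751 V


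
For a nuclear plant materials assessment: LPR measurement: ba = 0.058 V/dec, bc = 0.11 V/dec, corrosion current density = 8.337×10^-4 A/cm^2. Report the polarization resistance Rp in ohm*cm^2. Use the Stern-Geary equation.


Apply the Stern-Geary equation: Rp = ba*bc / (2.303*icorr*(ba+bc))
ba*bc = 0.058*0.11 = 0.00638
ba+bc = 0.168; 2.303*icorr*(ba+bc) = 2.303*8.337×10^-4*0.168 = 3.2256186×10^-4
Rp = 0.00638 / 3.2256186×10^-4 = 19.8 ohm*cm^2

19.8 ohm*cm^2


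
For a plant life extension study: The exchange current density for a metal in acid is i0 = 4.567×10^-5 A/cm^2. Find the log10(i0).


i0 = 4.567×10^-5 A/cm^2
log10(i0) = -4.34

-4.34


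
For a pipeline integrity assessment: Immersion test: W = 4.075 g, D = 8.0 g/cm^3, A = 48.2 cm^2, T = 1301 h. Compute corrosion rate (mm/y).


Apply the mm/y weight-loss relation: CR = 87600 * W / (D * A * T)
Numerator: 87600 * 4.075 = 356970.0
Denominator: 8.0 * 48.2 * 1301 = 501665.6
CR = 356970.0 / 501665.6 = 0.71157 mm/y

0.71157 mm/y


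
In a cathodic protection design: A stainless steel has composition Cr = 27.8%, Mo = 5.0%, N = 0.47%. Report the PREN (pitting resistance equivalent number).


Apply the PREN formula: PREN = Cr + 3.3*Mo + 16*N
PREN = 27.8 + 3.3*5.0 + 16*0.47
PREN = 27.8 + 16.5 + 7.52 = 51.82

51.82


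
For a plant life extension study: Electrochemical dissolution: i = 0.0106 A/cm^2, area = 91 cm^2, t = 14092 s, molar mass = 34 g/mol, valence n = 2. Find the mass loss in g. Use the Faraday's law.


Apply Faraday's law: m = i*A*t*M / (n*F)
Total charge passed Q = i*A*t = 0.0106*91*14092 = 13593.1432 C
m = Q*M/(n*F) = 13593.1432*34/(2*96485) = 2.39502 g

2.39502 g


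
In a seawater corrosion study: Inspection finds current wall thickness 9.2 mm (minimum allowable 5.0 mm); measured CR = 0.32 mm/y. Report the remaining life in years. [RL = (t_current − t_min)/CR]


Apply the remaining-life relation: RL = (t_current − t_min) / CR
RL = (9.2 − 5.0) / 0.32 = 4.2 / 0.32 = 13.1 years

13.1 years


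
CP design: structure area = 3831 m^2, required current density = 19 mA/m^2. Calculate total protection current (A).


I = area * current density, then convert mA → A (÷1000)
I = 3831 * 19 / 1000 = 72.79 A

72.79 A


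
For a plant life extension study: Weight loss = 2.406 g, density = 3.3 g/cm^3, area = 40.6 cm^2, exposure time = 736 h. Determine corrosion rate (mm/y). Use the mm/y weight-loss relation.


Apply the mm/y weight-loss relation: CR = 87600 * W / (D * A * T)
Numerator: 87600 * 2.406 = 210765.6
Denominator: 3.3 * 40.6 * 736 = 98609.28
CR = 210765.6 / 98609.28 = 2.1374 mm/y

2.1374 mm/y


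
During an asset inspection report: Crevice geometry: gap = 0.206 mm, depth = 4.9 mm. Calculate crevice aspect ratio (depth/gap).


Aspect ratio = depth / gap
Ratio = 4.9 / 0.206 = 23.8

23.8


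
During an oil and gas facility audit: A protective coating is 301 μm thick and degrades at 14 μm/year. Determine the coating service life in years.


Service life = thickness / degradation rate
Life = 301 / 14 = 21.5 years

21.5 years


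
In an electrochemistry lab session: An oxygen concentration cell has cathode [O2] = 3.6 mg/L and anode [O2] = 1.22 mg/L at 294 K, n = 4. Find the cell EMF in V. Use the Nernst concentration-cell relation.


Apply the Nernst concentration-cell relation: E = (RT/nF)*ln(C_cathode/C_anode)
RT/nF = 8.314*294/(4*96485) = 0.00633341 V
ln(3.6/1.22) = 1.08208
E = 0.00633341 * 1.08208 = 0.00685 V

0.00685 V


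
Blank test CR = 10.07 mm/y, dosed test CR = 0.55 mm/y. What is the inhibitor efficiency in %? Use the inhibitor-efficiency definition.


Apply the inhibitor-efficiency definition: IE = (CR_blank − CR_inh)/CR_blank × 100
IE = (10.07 − 0.55) / 10.07 × 100
IE = 9.52 / 10.07 × 100 = 94.5 %

94.5 %


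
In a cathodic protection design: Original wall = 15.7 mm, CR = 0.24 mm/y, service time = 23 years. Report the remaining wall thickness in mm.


Remaining wall = original − CR × time
t = 15.7 − 0.24*23 = 15.7 − 5.52 = 10.18 mm

10.18 mm


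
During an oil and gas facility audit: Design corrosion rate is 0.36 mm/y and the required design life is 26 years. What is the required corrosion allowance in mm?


Corrosion allowance = CR × design life
CA = 0.36 * 26 = 9.36 mm

9.36 mm


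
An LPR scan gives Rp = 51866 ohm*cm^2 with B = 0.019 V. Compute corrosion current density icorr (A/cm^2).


Apply the Stern-Geary relation: icorr = B / Rp
icorr = 0.019 / 51866 = 3.663×10^-7 A/cm^2

3.663×10^-7 A/cm^2


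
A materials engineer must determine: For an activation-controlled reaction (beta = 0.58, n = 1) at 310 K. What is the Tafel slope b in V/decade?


Apply the Tafel slope relation: b = 2.303*R*T/(beta*n*F)
Numerator: 2.303 * 8.314 * 310 = 5935.61
Denominator: 0.58 * 1 * 96485 = 55961.3
b = 5935.61 / 55961.3 = 0.1061 V/decade

0.1061 V/decade


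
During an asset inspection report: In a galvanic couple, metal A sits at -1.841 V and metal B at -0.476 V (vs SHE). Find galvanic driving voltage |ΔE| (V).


Driving voltage is the absolute potential difference.
|ΔE| = |-1.841 − (-0.476)| = 1.365 V

1.365 V


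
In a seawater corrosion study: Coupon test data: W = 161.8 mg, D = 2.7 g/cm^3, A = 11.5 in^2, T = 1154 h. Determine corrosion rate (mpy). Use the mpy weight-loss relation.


Apply the mpy weight-loss relation: CR = 534 * W / (D * A * T)
Numerator: 534 * 161.8 = 86401.2
Denominator: 2.7 * 11.5 * 1154 = 35831.7
CR = 86401.2 / 35831.7 = 2.4113 mpy

2.4113 mpy


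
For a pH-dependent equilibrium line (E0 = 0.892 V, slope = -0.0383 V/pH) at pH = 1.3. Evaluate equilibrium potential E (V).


Apply the Pourbaix line equation: E = E0 + slope*pH
E = 0.892 + (-0.0383)*1.3 = 0.892 + (-0.04979) = 0.84221 V
Rounded to 3 decimal places: E = 0.842 V

0.842 V


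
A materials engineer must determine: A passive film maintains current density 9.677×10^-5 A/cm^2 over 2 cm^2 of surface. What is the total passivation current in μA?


I = i_pass * A, then convert A → μA (×10^6)
I = 9.677×10^-5 * 2 * 10^6 = 193.54 μA

193.54 μA


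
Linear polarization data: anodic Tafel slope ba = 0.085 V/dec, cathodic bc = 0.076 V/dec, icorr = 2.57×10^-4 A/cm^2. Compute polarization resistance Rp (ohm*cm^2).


Apply the Stern-Geary equation: Rp = ba*bc / (2.303*icorr*(ba+bc))
ba*bc = 0.085*0.076 = 0.00646
ba+bc = 0.161; 2.303*icorr*(ba+bc) = 2.303*2.57×10^-4*0.161 = 9.5291231×10^-5
Rp = 0.00646 / 9.5291231×10^-5 = 67.8 ohm*cm^2

67.8 ohm*cm^2


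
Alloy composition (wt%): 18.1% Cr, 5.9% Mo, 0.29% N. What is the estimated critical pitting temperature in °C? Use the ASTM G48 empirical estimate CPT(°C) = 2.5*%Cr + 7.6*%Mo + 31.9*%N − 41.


Apply the ASTM G48 empirical CPT estimate: CPT(°C) = 2.5*%Cr + 7.6*%Mo + 31.9*%N − 41
2.5*18.1 = 45.25; 7.6*5.9 = 44.84; 31.9*0.29 = 9.251
CPT = 45.25 + 44.84 + 9.251 − 41 = 58.341 °C
Rounded to 0.1 °C: CPT ≈ 58.3 °C

58.3 °C


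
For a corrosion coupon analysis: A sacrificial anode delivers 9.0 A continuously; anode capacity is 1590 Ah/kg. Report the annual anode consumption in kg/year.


Annual consumption = current * hours per year / capacity
Rate = 9.0 * 8760 / 1590 = 49.6 kg/year

49.6 kg/year


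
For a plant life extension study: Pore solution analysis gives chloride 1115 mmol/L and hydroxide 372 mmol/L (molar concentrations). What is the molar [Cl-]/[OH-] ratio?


Threshold parameter = [Cl-] / [OH-] (molar basis; both in mmol/L, so units cancel)
Ratio = 1115 / 372 = 3.0

3.0


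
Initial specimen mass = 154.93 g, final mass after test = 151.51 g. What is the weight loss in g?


Weight loss = initial − final
WL = 154.93 − 151.51 = 3.42 g

3.42 g


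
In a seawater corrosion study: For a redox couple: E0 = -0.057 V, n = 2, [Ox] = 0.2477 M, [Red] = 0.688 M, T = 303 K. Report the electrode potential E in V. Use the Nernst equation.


Apply the Nernst equation: E = E0 + (RT/nF)*ln([Ox]/[Red])
Step 1: RT/nF = 8.314*303/(2*96485) = 0.01305458 V
Step 2: [Ox]/[Red] = 0.2477/0.688 = 0.360029
Step 3: ln(0.360029) = -1.021571
Step 4: correction = 0.01305458 * -1.021571 = -0.013 V
E = -0.057 + -0.013 = -0.07 V

-0.07 V


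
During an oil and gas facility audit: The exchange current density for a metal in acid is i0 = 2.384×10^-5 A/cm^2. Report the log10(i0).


i0 = 2.384×10^-5 A/cm^2
log10(i0) = -4.623

-4.623


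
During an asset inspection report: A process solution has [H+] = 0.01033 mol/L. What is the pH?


pH = −log10[H+]
pH = −log10(0.01033) = 1.99

1.99


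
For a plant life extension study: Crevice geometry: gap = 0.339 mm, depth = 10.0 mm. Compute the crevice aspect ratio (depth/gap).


Aspect ratio = depth / gap
Ratio = 10.0 / 0.339 = 29.5

29.5


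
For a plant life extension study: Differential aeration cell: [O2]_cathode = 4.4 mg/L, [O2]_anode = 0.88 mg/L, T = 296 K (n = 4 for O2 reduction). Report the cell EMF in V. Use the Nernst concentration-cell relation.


Apply the Nernst concentration-cell relation: E = (RT/nF)*ln(C_cathode/C_anode)
RT/nF = 8.314*296/(4*96485) = 0.00637649 V
ln(4.4/0.88) = 1.60944
E = 0.00637649 * 1.60944 = 0.01026 V

0.01026 V


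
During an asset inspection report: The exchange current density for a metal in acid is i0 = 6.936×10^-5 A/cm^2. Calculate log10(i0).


i0 = 6.936×10^-5 A/cm^2
log10(i0) = -4.159

-4.159


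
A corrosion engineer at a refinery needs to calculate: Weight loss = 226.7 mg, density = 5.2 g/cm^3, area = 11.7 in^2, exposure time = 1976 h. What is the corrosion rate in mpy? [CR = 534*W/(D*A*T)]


Apply the mpy weight-loss relation: CR = 534 * W / (D * A * T)
Numerator: 534 * 226.7 = 121057.8
Denominator: 5.2 * 11.7 * 1976 = 120219.84
CR = 121057.8 / 120219.84 = 1.007 mpy

1.007 mpy


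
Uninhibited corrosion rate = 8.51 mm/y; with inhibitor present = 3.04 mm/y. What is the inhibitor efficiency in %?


Apply the inhibitor-efficiency definition: IE = (CR_blank − CR_inh)/CR_blank × 100
IE = (8.51 − 3.04) / 8.51 × 100
IE = 5.47 / 8.51 × 100 = 64.3 %

64.3 %


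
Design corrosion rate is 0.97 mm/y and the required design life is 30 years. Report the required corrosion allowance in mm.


Corrosion allowance = CR × design life
CA = 0.97 * 30 = 29.1 mm

29.1 mm


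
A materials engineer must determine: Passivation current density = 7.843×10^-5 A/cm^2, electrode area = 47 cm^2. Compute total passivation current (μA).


I = i_pass * A, then convert A → μA (×10^6)
I = 7.843×10^-5 * 47 * 10^6 = 3686.21 μA

3686.21 μA


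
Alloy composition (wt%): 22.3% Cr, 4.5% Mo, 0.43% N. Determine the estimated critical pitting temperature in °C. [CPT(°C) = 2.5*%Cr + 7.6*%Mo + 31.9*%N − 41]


Apply the ASTM G48 empirical CPT estimate: CPT(°C) = 2.5*%Cr + 7.6*%Mo + 31.9*%N − 41
2.5*22.3 = 55.75; 7.6*4.5 = 34.2; 31.9*0.43 = 13.717
CPT = 55.75 + 34.2 + 13.717 − 41 = 62.667 °C
Rounded to 0.1 °C: CPT ≈ 62.7 °C

62.7 °C


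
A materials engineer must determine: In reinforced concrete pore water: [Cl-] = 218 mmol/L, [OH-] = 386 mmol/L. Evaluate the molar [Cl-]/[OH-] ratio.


Threshold parameter = [Cl-] / [OH-] (molar basis; both in mmol/L, so units cancel)
Ratio = 218 / 386 = 0.56

0.56


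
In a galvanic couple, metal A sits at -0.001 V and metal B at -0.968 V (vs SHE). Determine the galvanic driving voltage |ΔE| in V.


Driving voltage is the absolute potential difference.
|ΔE| = |-0.001 − (-0.968)| = 0.967 V

0.967 V


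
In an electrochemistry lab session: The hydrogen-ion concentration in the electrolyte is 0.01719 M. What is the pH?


pH = −log10[H+]
pH = −log10(0.01719) = 1.76

1.76


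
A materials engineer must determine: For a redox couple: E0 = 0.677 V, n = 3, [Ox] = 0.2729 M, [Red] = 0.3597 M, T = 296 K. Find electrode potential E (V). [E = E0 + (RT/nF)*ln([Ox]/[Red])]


Apply the Nernst equation: E = E0 + (RT/nF)*ln([Ox]/[Red])
Step 1: RT/nF = 8.314*296/(3*96485) = 0.00850199 V
Step 2: [Ox]/[Red] = 0.2729/0.3597 = 0.758688
Step 3: ln(0.758688) = -0.276165
Step 4: correction = 0.00850199 * -0.276165 = -0.002 V
E = 0.677 + -0.002 = 0.675 V

0.675 V


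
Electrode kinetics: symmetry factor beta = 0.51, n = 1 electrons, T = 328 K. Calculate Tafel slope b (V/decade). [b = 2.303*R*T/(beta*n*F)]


Apply the Tafel slope relation: b = 2.303*R*T/(beta*n*F)
Numerator: 2.303 * 8.314 * 328 = 6280.26
Denominator: 0.51 * 1 * 96485 = 49207.35
b = 6280.26 / 49207.35 = 0.128 V/decade

0.128 V/decade


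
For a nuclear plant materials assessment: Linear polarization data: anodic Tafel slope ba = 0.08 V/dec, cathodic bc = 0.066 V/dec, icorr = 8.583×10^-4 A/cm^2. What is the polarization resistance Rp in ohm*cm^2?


Apply the Stern-Geary equation: Rp = ba*bc / (2.303*icorr*(ba+bc))
ba*bc = 0.08*0.066 = 0.00528
ba+bc = 0.146; 2.303*icorr*(ba+bc) = 2.303*8.583×10^-4*0.146 = 2.8859308×10^-4
Rp = 0.00528 / 2.8859308×10^-4 = 18.3 ohm*cm^2

18.3 ohm*cm^2


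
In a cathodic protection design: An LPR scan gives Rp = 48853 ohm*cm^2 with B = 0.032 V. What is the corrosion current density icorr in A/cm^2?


Apply the Stern-Geary relation: icorr = B / Rp
icorr = 0.032 / 48853 = 6.55×10^-7 A/cm^2

6.55×10^-7 A/cm^2


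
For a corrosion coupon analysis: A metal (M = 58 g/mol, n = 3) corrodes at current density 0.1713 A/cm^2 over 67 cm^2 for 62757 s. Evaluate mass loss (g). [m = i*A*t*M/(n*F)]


Apply Faraday's law: m = i*A*t*M / (n*F)
Total charge passed Q = i*A*t = 0.1713*67*62757 = 720268.3647 C
m = Q*M/(n*F) = 720268.3647*58/(3*96485) = 144.3249 g

144.3249 g


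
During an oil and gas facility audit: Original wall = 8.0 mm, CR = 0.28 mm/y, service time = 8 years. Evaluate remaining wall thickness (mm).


Remaining wall = original − CR × time
t = 8.0 − 0.28*8 = 8.0 − 2.24 = 5.76 mm

5.76 mm


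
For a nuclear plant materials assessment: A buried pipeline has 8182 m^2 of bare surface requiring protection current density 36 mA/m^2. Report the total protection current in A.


I = area * current density, then convert mA → A (÷1000)
I = 8182 * 36 / 1000 = 294.55 A

294.55 A


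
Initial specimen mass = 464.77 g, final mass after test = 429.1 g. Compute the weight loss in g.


Weight loss = initial − final
WL = 464.77 − 429.1 = 35.67 g

35.67 g


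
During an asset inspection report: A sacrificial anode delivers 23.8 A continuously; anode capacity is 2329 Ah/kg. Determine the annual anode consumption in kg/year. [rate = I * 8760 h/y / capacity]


Annual consumption = current * hours per year / capacity
Rate = 23.8 * 8760 / 2329 = 89.5 kg/year

89.5 kg/year


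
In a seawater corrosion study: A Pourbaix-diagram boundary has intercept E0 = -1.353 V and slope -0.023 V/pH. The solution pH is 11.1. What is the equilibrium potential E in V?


Apply the Pourbaix line equation: E = E0 + slope*pH
E = -1.353 + (-0.023)*11.1 = -1.353 + (-0.2553) = -1.6083 V
Rounded to 4 decimal places: E = -1.6083 V

-1.6083 V


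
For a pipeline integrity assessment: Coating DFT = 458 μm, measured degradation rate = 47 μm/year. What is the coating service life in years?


Service life = thickness / degradation rate
Life = 458 / 47 = 9.7 years

9.7 years


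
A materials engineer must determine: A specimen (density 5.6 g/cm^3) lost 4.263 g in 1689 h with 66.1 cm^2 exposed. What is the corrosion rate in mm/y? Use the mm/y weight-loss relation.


Apply the mm/y weight-loss relation: CR = 87600 * W / (D * A * T)
Numerator: 87600 * 4.263 = 373438.8
Denominator: 5.6 * 66.1 * 1689 = 625200.24
CR = 373438.8 / 625200.24 = 0.597311 mm/y

0.597311 mm/y


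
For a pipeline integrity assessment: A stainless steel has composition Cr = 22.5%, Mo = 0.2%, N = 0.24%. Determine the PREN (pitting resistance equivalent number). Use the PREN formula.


Apply the PREN formula: PREN = Cr + 3.3*Mo + 16*N
PREN = 22.5 + 3.3*0.2 + 16*0.24
PREN = 22.5 + 0.66 + 3.84 = 27.0

27.0


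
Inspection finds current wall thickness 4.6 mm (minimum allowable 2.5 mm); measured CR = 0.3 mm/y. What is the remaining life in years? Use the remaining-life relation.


Apply the remaining-life relation: RL = (t_current − t_min) / CR
RL = (4.6 − 2.5) / 0.3 = 2.1 / 0.3 = 7.0 years

7.0 years


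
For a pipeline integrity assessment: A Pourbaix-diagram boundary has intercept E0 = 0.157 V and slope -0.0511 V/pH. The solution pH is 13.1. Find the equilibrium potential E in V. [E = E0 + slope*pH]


Apply the Pourbaix line equation: E = E0 + slope*pH
E = 0.157 + (-0.0511)*13.1 = 0.157 + (-0.66941) = -0.51241 V
Rounded to 4 decimal places: E = -0.5124 V

-0.5124 V


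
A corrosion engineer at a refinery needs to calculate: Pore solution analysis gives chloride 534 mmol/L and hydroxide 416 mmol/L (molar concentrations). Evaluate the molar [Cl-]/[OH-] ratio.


Threshold parameter = [Cl-] / [OH-] (molar basis; both in mmol/L, so units cancel)
Ratio = 534 / 416 = 1.28

1.28


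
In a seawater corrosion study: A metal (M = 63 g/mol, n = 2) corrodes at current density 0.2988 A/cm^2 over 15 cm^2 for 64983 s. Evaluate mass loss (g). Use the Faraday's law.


Apply Faraday's law: m = i*A*t*M / (n*F)
Total charge passed Q = i*A*t = 0.2988*15*64983 = 291253.806 C
m = Q*M/(n*F) = 291253.806*63/(2*96485) = 95.087 g

95.087 g


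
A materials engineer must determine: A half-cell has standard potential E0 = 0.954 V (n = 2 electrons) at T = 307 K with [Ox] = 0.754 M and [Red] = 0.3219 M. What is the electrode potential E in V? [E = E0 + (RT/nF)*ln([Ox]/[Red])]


Apply the Nernst equation: E = E0 + (RT/nF)*ln([Ox]/[Red])
Step 1: RT/nF = 8.314*307/(2*96485) = 0.01322692 V
Step 2: [Ox]/[Red] = 0.754/0.3219 = 2.342342
Step 3: ln(2.342342) = 0.851151
Step 4: correction = 0.01322692 * 0.851151 = 0.0113 V
E = 0.954 + 0.0113 = 0.9653 V

0.9653 V


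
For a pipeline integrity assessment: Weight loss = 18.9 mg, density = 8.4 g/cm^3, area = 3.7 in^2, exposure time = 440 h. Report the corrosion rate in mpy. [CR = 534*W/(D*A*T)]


Apply the mpy weight-loss relation: CR = 534 * W / (D * A * T)
Numerator: 534 * 18.9 = 10092.6
Denominator: 8.4 * 3.7 * 440 = 13675.2
CR = 10092.6 / 13675.2 = 0.738 mpy

0.738 mpy


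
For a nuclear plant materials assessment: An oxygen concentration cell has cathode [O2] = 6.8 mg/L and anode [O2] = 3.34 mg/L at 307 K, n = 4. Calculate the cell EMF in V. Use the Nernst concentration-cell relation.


Apply the Nernst concentration-cell relation: E = (RT/nF)*ln(C_cathode/C_anode)
RT/nF = 8.314*307/(4*96485) = 0.00661346 V
ln(6.8/3.34) = 0.71095
E = 0.00661346 * 0.71095 = 0.0047 V

0.0047 V


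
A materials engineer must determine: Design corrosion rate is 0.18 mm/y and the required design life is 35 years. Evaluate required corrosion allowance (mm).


Corrosion allowance = CR × design life
CA = 0.18 * 35 = 6.3 mm

6.3 mm


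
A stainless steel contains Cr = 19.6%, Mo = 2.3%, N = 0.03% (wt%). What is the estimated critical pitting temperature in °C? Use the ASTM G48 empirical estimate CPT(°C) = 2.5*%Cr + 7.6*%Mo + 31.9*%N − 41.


Apply the ASTM G48 empirical CPT estimate: CPT(°C) = 2.5*%Cr + 7.6*%Mo + 31.9*%N − 41
2.5*19.6 = 49; 7.6*2.3 = 17.48; 31.9*0.03 = 0.957
CPT = 49 + 17.48 + 0.957 − 41 = 26.437 °C
Rounded to 0.1 °C: CPT ≈ 26.4 °C

26.4 °C


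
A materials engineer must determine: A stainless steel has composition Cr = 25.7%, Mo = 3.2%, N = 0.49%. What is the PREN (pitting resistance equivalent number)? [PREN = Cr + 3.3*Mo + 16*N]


Apply the PREN formula: PREN = Cr + 3.3*Mo + 16*N
PREN = 25.7 + 3.3*3.2 + 16*0.49
PREN = 25.7 + 10.56 + 7.84 = 44.1

44.1


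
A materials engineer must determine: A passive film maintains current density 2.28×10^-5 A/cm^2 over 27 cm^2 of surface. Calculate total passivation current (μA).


I = i_pass * A, then convert A → μA (×10^6)
I = 2.28×10^-5 * 27 * 10^6 = 615.6 μA

615.6 μA


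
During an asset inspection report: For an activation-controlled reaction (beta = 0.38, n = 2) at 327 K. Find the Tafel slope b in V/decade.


Apply the Tafel slope relation: b = 2.303*R*T/(beta*n*F)
Numerator: 2.303 * 8.314 * 327 = 6261.12
Denominator: 0.38 * 2 * 96485 = 73328.6
b = 6261.12 / 73328.6 = 0.0854 V/decade

0.0854 V/decade


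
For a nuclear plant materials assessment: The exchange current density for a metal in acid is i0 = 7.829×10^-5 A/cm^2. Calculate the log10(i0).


i0 = 7.829×10^-5 A/cm^2
log10(i0) = -4.106

-4.106


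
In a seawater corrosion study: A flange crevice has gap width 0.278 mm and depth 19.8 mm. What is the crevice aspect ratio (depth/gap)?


Aspect ratio = depth / gap
Ratio = 19.8 / 0.278 = 71.2

71.2
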